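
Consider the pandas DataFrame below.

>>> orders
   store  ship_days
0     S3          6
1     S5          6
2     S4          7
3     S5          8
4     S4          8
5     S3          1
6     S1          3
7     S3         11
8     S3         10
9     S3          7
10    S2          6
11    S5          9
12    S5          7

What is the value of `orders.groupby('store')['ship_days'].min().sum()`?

group by store, min of ship_days:
store
S1    3
S2    6
S3    1
S4    7
S5    6
Name: ship_days, dtype: int64

23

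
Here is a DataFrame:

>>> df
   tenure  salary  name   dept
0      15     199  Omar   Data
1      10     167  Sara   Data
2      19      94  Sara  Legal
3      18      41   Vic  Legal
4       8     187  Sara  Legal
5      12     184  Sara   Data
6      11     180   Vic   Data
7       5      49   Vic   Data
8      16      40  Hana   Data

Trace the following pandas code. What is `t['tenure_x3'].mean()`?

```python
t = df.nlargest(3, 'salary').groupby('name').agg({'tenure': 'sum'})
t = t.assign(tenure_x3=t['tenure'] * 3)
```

take 3 rows with largest salary:
   tenure  salary  name   dept
0      15     199  Omar   Data
4       8     187  Sara  Legal
5      12     184  Sara   Data
group by name, sum of tenure:
      tenure
name        
Omar      15
Sara      20
add column tenure_x3 = t['tenure'] * 3:
      tenure  tenure_x3
name                   
Omar      15         45
Sara      20         60

52.5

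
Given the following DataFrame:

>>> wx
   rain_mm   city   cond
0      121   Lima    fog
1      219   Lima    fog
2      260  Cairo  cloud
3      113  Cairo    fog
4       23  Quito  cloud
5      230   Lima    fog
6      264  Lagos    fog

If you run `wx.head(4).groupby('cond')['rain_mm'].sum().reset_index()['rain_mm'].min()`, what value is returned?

take first 4 rows:
   rain_mm   city   cond
0      121   Lima    fog
1      219   Lima    fog
2      260  Cairo  cloud
3      113  Cairo    fog
group by cond, sum of rain_mm:
cond
cloud    260
fog      453
Name: rain_mm, dtype: int64
reset_index():
    cond  rain_mm
0  cloud      260
1    fog      453

260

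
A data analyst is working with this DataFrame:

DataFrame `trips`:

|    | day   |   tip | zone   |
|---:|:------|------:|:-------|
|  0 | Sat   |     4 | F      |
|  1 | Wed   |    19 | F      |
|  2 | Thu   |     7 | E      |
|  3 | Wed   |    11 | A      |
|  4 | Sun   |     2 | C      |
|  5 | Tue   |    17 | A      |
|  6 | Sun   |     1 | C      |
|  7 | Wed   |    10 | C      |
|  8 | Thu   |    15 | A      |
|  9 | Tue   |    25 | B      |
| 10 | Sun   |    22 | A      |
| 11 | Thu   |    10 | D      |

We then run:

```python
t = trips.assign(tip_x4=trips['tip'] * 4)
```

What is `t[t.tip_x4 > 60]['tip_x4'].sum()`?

add column tip_x4 = trips['tip'] * 4:
    day  tip zone  tip_x4
0   Sat    4    F      16
1   Wed   19    F      76
2   Thu    7    E      28
3   Wed   11    A      44
4   Sun    2    C       8
5   Tue   17    A      68
6   Sun    1    C       4
7   Wed   10    C      40
8   Thu   15    A      60
9   Tue   25    B     100
10  Sun   22    A      88
11  Thu   10    D      40
filter rows where tip_x4 > 60:
    day  tip zone  tip_x4
1   Wed   19    F      76
5   Tue   17    A      68
9   Tue   25    B     100
10  Sun   22    A      88
Reading off the sum of column 'tip_x4', we get 332.

332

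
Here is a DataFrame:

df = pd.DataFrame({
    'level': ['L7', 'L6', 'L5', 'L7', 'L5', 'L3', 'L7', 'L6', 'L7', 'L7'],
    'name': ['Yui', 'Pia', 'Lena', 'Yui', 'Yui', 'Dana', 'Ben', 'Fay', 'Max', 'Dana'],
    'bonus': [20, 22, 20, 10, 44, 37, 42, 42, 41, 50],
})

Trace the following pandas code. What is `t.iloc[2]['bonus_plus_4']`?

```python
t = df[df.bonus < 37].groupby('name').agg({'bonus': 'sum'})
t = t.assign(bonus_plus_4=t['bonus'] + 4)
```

filter rows where bonus < 37:
  level  name  bonus
0    L7   Yui     20
1    L6   Pia     22
2    L5  Lena     20
3    L7   Yui     10
group by name, sum of bonus:
      bonus
name       
Lena     20
Pia      22
Yui      30
add column bonus_plus_4 = t['bonus'] + 4:
      bonus  bonus_plus_4
name                     
Lena     20            24
Pia      22            26
Yui      30            34
Then the value at position 2, column 'bonus_plus_4': 34

34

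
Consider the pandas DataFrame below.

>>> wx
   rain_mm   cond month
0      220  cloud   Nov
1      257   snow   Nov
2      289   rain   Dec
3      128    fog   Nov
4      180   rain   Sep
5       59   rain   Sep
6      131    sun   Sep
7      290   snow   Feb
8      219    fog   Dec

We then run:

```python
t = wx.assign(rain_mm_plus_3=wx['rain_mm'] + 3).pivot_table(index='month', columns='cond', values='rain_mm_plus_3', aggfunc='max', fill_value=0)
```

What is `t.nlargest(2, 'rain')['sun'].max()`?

add column rain_mm_plus_3 = wx['rain_mm'] + 3:
   rain_mm   cond month  rain_mm_plus_3
0      220  cloud   Nov             223
1      257   snow   Nov             260
2      289   rain   Dec             292
3      128    fog   Nov             131
4      180   rain   Sep             183
5       59   rain   Sep              62
6      131    sun   Sep             134
7      290   snow   Feb             293
8      219    fog   Dec             222
pivot: rows=month, cols=cond, max(rain_mm_plus_3):
cond   cloud  fog  rain  snow  sun
month                             
Dec        0  222   292     0    0
Feb        0    0     0   293    0
Nov      223  131     0   260    0
Sep        0    0   183     0  134
take 2 rows with largest rain:
cond   cloud  fog  rain  snow  sun
month                             
Dec        0  222   292     0    0
Sep        0    0   183     0  134
So max() = 134.

134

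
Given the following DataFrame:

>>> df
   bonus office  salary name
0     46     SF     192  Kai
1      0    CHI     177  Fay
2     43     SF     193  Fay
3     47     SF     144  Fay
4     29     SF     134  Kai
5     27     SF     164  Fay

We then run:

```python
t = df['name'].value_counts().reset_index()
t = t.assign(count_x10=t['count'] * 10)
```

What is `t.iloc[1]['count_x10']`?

value_counts of name:
name
Fay    4
Kai    2
Name: count, dtype: int64
reset_index():
  name  count
0  Fay      4
1  Kai      2
add column count_x10 = t['count'] * 10:
  name  count  count_x10
0  Fay      4         40
1  Kai      2         20

20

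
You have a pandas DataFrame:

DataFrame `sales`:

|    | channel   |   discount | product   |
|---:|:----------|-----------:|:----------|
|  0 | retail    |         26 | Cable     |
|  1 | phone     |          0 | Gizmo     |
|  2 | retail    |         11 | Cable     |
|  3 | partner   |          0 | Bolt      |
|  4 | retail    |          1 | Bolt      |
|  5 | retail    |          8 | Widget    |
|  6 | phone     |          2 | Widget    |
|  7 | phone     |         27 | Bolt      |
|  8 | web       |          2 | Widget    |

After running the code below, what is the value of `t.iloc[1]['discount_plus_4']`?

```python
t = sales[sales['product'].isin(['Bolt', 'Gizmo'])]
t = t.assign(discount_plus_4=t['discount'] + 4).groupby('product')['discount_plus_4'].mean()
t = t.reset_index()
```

4.0

filter rows where product in ['Bolt', 'Gizmo']:
   channel  discount product
1    phone         0   Gizmo
3  partner         0    Bolt
4   retail         1    Bolt
7    phone        27    Bolt
add column discount_plus_4 = t['discount'] + 4:
   channel  discount product  discount_plus_4
1    phone         0   Gizmo                4
3  partner         0    Bolt                4
4   retail         1    Bolt                5
7    phone        27    Bolt               31
group by product, mean of discount_plus_4:
product
Bolt     13.333333
Gizmo     4.000000
Name: discount_plus_4, dtype: float64
reset_index():
  product  discount_plus_4
0    Bolt        13.333333
1   Gizmo         4.000000
Then the value at position 1, column 'discount_plus_4': 4.0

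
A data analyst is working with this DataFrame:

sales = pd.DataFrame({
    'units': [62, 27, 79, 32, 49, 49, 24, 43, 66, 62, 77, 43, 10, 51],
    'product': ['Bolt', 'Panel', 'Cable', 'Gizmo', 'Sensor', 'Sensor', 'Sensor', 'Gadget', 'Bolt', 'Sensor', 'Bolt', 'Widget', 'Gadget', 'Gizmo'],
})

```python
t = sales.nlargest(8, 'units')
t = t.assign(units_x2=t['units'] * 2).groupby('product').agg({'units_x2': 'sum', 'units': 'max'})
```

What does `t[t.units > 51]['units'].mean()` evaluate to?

72.6666666667

take 8 rows with largest units:
    units product
2      79   Cable
10     77    Bolt
8      66    Bolt
0      62    Bolt
9      62  Sensor
13     51   Gizmo
4      49  Sensor
5      49  Sensor
add column units_x2 = t['units'] * 2:
    units product  units_x2
2      79   Cable       158
10     77    Bolt       154
8      66    Bolt       132
0      62    Bolt       124
9      62  Sensor       124
13     51   Gizmo       102
4      49  Sensor        98
5      49  Sensor        98
group by product: sum(units_x2), max(units):
         units_x2  units
product                 
Bolt          410     77
Cable         158     79
Gizmo         102     51
Sensor        320     62
filter rows where units > 51:
         units_x2  units
product                 
Bolt          410     77
Cable         158     79
Sensor        320     62
Then the mean of column 'units': 72.6666666667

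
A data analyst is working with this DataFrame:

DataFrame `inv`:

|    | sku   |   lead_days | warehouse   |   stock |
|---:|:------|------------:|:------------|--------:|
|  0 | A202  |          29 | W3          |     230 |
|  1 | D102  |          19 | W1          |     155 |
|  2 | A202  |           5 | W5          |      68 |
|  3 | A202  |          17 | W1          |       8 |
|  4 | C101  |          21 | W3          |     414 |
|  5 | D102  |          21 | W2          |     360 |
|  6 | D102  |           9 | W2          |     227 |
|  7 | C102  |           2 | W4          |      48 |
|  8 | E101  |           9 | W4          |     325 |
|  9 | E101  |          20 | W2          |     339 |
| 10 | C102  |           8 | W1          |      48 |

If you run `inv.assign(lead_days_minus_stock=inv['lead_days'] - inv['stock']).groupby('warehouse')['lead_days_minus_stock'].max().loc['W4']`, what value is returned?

-46

add column lead_days_minus_stock = inv['lead_days'] - inv['stock']:
     sku  lead_days warehouse  stock  lead_days_minus_stock
0   A202         29        W3    230                   -201
1   D102         19        W1    155                   -136
2   A202          5        W5     68                    -63
3   A202         17        W1      8                      9
4   C101         21        W3    414                   -393
5   D102         21        W2    360                   -339
6   D102          9        W2    227                   -218
7   C102          2        W4     48                    -46
8   E101          9        W4    325                   -316
9   E101         20        W2    339                   -319
10  C102          8        W1     48                    -40
group by warehouse, max of lead_days_minus_stock:
warehouse
W1      9
W2   -218
W3   -201
W4    -46
W5    -63
Name: lead_days_minus_stock, dtype: int64
value at index 'W4' → -46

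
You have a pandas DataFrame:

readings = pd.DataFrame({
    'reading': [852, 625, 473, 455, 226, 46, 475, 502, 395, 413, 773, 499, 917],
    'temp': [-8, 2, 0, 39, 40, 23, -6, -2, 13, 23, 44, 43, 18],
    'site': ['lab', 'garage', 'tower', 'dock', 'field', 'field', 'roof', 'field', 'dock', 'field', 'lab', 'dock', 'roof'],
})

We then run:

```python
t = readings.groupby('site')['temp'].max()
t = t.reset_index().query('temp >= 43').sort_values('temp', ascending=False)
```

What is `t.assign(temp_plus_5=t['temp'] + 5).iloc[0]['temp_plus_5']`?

49

group by site, max of temp:
site
dock      43
field     40
garage     2
lab       44
roof      18
tower      0
Name: temp, dtype: int64
reset_index():
     site  temp
0    dock    43
1   field    40
2  garage     2
3     lab    44
4    roof    18
5   tower     0
filter rows where temp >= 43:
   site  temp
0  dock    43
3   lab    44
sort by temp descending:
   site  temp
3   lab    44
0  dock    43
add column temp_plus_5 = t['temp'] + 5:
   site  temp  temp_plus_5
3   lab    44           49
0  dock    43           48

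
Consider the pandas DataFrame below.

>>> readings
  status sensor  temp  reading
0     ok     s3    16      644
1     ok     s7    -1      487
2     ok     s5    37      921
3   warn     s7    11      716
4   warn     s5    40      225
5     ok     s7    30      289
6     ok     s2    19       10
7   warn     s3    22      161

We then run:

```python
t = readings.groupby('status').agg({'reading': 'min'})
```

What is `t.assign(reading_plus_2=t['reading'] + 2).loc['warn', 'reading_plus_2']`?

163

group by status, min of reading:
        reading
status         
ok           10
warn        161
add column reading_plus_2 = t['reading'] + 2:
        reading  reading_plus_2
status                         
ok           10              12
warn        161             163
value at row 'warn', column 'reading_plus_2' → 163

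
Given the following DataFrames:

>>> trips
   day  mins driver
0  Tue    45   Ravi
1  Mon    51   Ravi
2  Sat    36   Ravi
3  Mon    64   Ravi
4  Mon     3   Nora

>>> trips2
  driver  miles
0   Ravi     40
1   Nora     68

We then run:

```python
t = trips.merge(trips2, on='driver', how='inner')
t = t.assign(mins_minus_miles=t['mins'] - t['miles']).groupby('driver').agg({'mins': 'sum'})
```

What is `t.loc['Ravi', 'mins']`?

196

merge on 'driver' (how='inner') → 5 rows:
   day  mins driver  miles
0  Tue    45   Ravi     40
1  Mon    51   Ravi     40
2  Sat    36   Ravi     40
3  Mon    64   Ravi     40
4  Mon     3   Nora     68
add column mins_minus_miles = t['mins'] - t['miles']:
   day  mins driver  miles  mins_minus_miles
0  Tue    45   Ravi     40                 5
1  Mon    51   Ravi     40                11
2  Sat    36   Ravi     40                -4
3  Mon    64   Ravi     40                24
4  Mon     3   Nora     68               -65
group by driver, sum of mins:
        mins
driver      
Nora       3
Ravi     196
Hence 196.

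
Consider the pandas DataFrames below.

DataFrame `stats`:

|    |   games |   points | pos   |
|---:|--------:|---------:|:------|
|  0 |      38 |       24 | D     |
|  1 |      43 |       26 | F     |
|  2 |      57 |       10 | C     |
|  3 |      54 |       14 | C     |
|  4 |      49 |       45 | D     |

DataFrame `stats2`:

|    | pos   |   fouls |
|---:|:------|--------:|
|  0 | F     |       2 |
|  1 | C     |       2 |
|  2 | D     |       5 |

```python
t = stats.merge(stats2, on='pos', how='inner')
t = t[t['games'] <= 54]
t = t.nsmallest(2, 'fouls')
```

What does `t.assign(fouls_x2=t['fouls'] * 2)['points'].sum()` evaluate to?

40

merge on 'pos' (how='inner') → 5 rows:
   games  points pos  fouls
0     38      24   D      5
1     43      26   F      2
2     57      10   C      2
3     54      14   C      2
4     49      45   D      5
filter rows where games <= 54:
   games  points pos  fouls
0     38      24   D      5
1     43      26   F      2
3     54      14   C      2
4     49      45   D      5
take 2 rows with smallest fouls:
   games  points pos  fouls
1     43      26   F      2
3     54      14   C      2
add column fouls_x2 = t['fouls'] * 2:
   games  points pos  fouls  fouls_x2
1     43      26   F      2         4
3     54      14   C      2         4
Reading off the sum of column 'points', we get 40.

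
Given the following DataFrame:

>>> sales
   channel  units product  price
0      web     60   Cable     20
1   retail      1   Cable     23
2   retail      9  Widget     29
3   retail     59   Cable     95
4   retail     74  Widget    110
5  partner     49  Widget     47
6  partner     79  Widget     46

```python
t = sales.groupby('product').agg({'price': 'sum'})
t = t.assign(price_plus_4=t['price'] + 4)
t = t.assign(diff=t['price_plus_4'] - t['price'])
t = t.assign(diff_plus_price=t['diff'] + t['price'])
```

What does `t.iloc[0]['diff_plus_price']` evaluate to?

group by product, sum of price:
         price
product       
Cable      138
Widget     232
add column price_plus_4 = t['price'] + 4:
         price  price_plus_4
product                     
Cable      138           142
Widget     232           236
add column diff = t['price_plus_4'] - t['price']:
         price  price_plus_4  diff
product                           
Cable      138           142     4
Widget     232           236     4
add column diff_plus_price = t['diff'] + t['price']:
         price  price_plus_4  diff  diff_plus_price
product                                            
Cable      138           142     4              142
Widget     232           236     4              236
value at position 0, column 'diff_plus_price' → 142

142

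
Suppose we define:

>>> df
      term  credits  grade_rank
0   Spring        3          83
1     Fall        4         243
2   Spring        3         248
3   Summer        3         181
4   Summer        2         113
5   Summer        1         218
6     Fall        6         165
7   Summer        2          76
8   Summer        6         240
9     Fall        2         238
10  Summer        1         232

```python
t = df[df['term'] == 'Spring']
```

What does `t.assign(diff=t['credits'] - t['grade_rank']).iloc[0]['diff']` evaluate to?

-80

filter rows where term == 'Spring':
     term  credits  grade_rank
0  Spring        3          83
2  Spring        3         248
add column diff = t['credits'] - t['grade_rank']:
     term  credits  grade_rank  diff
0  Spring        3          83   -80
2  Spring        3         248  -245
Finally, value at position 0, column 'diff' = -80.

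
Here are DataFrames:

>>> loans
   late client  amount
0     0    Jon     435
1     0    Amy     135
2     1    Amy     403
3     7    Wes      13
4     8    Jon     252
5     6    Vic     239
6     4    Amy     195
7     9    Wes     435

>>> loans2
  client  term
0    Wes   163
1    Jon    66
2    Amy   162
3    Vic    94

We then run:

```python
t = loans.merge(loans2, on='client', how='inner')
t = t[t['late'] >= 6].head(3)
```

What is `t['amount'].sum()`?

504

merge on 'client' (how='inner') → 8 rows:
   late client  amount  term
0     0    Jon     435    66
1     0    Amy     135   162
2     1    Amy     403   162
3     7    Wes      13   163
4     8    Jon     252    66
5     6    Vic     239    94
6     4    Amy     195   162
7     9    Wes     435   163
filter rows where late >= 6:
   late client  amount  term
3     7    Wes      13   163
4     8    Jon     252    66
5     6    Vic     239    94
7     9    Wes     435   163
take first 3 rows:
   late client  amount  term
3     7    Wes      13   163
4     8    Jon     252    66
5     6    Vic     239    94
Reading off the sum of column 'amount', we get 504.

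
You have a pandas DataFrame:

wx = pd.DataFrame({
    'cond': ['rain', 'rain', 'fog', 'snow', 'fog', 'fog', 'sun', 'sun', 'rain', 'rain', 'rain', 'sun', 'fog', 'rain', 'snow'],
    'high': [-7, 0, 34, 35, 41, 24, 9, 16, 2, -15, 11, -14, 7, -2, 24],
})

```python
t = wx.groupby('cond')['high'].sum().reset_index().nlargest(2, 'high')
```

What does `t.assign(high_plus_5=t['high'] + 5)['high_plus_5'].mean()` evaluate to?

87.5

group by cond, sum of high:
cond
fog     106
rain    -11
snow     59
sun      11
Name: high, dtype: int64
reset_index():
   cond  high
0   fog   106
1  rain   -11
2  snow    59
3   sun    11
take 2 rows with largest high:
   cond  high
0   fog   106
2  snow    59
add column high_plus_5 = t['high'] + 5:
   cond  high  high_plus_5
0   fog   106          111
2  snow    59           64
Reading off the mean of column 'high_plus_5', we get 87.5.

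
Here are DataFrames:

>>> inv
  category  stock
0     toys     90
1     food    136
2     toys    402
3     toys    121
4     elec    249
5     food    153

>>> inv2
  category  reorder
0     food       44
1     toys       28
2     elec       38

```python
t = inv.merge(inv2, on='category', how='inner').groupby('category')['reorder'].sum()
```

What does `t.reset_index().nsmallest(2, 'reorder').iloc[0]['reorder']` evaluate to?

38

merge on 'category' (how='inner') → 6 rows:
  category  stock  reorder
0     toys     90       28
1     food    136       44
2     toys    402       28
3     toys    121       28
4     elec    249       38
5     food    153       44
group by category, sum of reorder:
category
elec    38
food    88
toys    84
Name: reorder, dtype: int64
reset_index():
  category  reorder
0     elec       38
1     food       88
2     toys       84
take 2 rows with smallest reorder:
  category  reorder
0     elec       38
2     toys       84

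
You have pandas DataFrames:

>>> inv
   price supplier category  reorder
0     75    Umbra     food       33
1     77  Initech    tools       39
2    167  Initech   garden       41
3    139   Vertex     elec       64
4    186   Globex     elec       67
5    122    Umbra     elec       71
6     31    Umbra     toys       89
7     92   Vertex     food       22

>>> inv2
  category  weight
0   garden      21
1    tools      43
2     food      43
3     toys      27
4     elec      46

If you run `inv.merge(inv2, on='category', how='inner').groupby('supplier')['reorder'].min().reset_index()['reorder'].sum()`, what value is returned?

merge on 'category' (how='inner') → 8 rows:
   price supplier category  reorder  weight
0     75    Umbra     food       33      43
1     77  Initech    tools       39      43
2    167  Initech   garden       41      21
3    139   Vertex     elec       64      46
4    186   Globex     elec       67      46
5    122    Umbra     elec       71      46
6     31    Umbra     toys       89      27
7     92   Vertex     food       22      43
group by supplier, min of reorder:
supplier
Globex     67
Initech    39
Umbra      33
Vertex     22
Name: reorder, dtype: int64
reset_index():
  supplier  reorder
0   Globex       67
1  Initech       39
2    Umbra       33
3   Vertex       22
Hence 161.

161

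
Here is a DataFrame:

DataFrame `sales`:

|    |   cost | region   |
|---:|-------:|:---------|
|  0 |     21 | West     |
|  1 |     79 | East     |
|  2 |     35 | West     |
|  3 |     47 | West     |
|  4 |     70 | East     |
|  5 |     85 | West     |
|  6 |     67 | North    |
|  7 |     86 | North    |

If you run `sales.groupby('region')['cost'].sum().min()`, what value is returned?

149

group by region, sum of cost:
region
East     149
North    153
West     188
Name: cost, dtype: int64
Hence 149.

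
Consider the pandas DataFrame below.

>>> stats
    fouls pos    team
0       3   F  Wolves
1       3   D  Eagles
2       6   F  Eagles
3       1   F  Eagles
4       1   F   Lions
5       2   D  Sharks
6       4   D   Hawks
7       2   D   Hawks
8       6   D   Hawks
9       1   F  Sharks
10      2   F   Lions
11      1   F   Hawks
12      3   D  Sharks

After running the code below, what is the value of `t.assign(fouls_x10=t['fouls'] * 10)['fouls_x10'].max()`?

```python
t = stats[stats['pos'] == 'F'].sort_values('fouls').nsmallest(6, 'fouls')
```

30

filter rows where pos == 'F':
    fouls pos    team
0       3   F  Wolves
2       6   F  Eagles
3       1   F  Eagles
4       1   F   Lions
9       1   F  Sharks
10      2   F   Lions
11      1   F   Hawks
sort by fouls:
    fouls pos    team
3       1   F  Eagles
4       1   F   Lions
9       1   F  Sharks
11      1   F   Hawks
10      2   F   Lions
0       3   F  Wolves
2       6   F  Eagles
take 6 rows with smallest fouls:
    fouls pos    team
3       1   F  Eagles
4       1   F   Lions
9       1   F  Sharks
11      1   F   Hawks
10      2   F   Lions
0       3   F  Wolves
add column fouls_x10 = t['fouls'] * 10:
    fouls pos    team  fouls_x10
3       1   F  Eagles         10
4       1   F   Lions         10
9       1   F  Sharks         10
11      1   F   Hawks         10
10      2   F   Lions         20
0       3   F  Wolves         30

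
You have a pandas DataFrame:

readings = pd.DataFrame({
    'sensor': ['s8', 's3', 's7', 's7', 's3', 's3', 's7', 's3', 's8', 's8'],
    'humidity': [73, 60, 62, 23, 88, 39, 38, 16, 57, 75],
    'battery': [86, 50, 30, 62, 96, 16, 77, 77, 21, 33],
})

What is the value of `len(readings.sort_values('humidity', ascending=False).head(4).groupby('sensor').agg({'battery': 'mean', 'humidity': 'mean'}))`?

3

sort by humidity descending:
  sensor  humidity  battery
4     s3        88       96
9     s8        75       33
0     s8        73       86
2     s7        62       30
1     s3        60       50
8     s8        57       21
5     s3        39       16
6     s7        38       77
3     s7        23       62
7     s3        16       77
take first 4 rows:
  sensor  humidity  battery
4     s3        88       96
9     s8        75       33
0     s8        73       86
2     s7        62       30
group by sensor: mean(battery), mean(humidity):
        battery  humidity
sensor                   
s3         96.0      88.0
s7         30.0      62.0
s8         59.5      74.0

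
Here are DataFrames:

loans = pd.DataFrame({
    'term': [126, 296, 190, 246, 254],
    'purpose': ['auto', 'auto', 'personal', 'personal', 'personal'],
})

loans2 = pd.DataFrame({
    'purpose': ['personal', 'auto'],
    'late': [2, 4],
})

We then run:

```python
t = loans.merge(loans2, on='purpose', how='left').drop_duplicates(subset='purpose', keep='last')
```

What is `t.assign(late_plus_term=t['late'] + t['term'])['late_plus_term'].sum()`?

556

merge on 'purpose' (how='left') → 5 rows:
   term   purpose  late
0   126      auto     4
1   296      auto     4
2   190  personal     2
3   246  personal     2
4   254  personal     2
drop duplicate purpose (keep=last):
   term   purpose  late
1   296      auto     4
4   254  personal     2
add column late_plus_term = t['late'] + t['term']:
   term   purpose  late  late_plus_term
1   296      auto     4             300
4   254  personal     2             256
So sum() = 556.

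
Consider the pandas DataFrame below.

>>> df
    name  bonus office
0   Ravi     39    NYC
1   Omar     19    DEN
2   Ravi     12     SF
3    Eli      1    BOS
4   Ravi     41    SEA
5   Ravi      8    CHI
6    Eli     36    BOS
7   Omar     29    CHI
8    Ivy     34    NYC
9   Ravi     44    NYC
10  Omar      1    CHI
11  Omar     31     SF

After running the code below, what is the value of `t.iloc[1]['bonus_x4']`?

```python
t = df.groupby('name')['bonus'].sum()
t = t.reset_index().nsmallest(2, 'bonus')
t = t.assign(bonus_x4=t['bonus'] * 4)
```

148

group by name, sum of bonus:
name
Eli      37
Ivy      34
Omar     80
Ravi    144
Name: bonus, dtype: int64
reset_index():
   name  bonus
0   Eli     37
1   Ivy     34
2  Omar     80
3  Ravi    144
take 2 rows with smallest bonus:
  name  bonus
1  Ivy     34
0  Eli     37
add column bonus_x4 = t['bonus'] * 4:
  name  bonus  bonus_x4
1  Ivy     34       136
0  Eli     37       148
Finally, value at position 1, column 'bonus_x4' = 148.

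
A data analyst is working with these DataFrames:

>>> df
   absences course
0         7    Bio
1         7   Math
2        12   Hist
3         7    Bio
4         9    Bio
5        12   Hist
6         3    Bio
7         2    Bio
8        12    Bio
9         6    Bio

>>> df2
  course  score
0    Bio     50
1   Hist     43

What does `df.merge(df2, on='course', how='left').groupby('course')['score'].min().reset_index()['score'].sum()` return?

merge on 'course' (how='left') → 10 rows:
   absences course  score
0         7    Bio   50.0
1         7   Math    NaN
2        12   Hist   43.0
3         7    Bio   50.0
4         9    Bio   50.0
5        12   Hist   43.0
6         3    Bio   50.0
7         2    Bio   50.0
8        12    Bio   50.0
9         6    Bio   50.0
group by course, min of score:
course
Bio     50.0
Hist    43.0
Math     NaN
Name: score, dtype: float64
reset_index():
  course  score
0    Bio   50.0
1   Hist   43.0
2   Math    NaN

93.0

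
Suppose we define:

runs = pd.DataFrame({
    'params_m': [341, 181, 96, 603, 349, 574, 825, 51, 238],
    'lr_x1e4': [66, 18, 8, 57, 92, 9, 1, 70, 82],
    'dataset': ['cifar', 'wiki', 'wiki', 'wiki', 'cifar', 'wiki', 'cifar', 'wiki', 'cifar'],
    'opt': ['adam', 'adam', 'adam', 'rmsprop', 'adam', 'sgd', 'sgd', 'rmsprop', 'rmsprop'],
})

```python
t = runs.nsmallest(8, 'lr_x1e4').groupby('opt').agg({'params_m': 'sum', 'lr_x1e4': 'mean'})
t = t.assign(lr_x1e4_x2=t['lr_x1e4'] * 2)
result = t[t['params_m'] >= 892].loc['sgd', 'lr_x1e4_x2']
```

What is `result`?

take 8 rows with smallest lr_x1e4:
   params_m  lr_x1e4 dataset      opt
6       825        1   cifar      sgd
2        96        8    wiki     adam
5       574        9    wiki      sgd
1       181       18    wiki     adam
3       603       57    wiki  rmsprop
0       341       66   cifar     adam
7        51       70    wiki  rmsprop
8       238       82   cifar  rmsprop
group by opt: sum(params_m), mean(lr_x1e4):
         params_m    lr_x1e4
opt                         
adam          618  30.666667
rmsprop       892  69.666667
sgd          1399   5.000000
add column lr_x1e4_x2 = t['lr_x1e4'] * 2:
         params_m    lr_x1e4  lr_x1e4_x2
opt                                     
adam          618  30.666667   61.333333
rmsprop       892  69.666667  139.333333
sgd          1399   5.000000   10.000000
filter rows where params_m >= 892:
         params_m    lr_x1e4  lr_x1e4_x2
opt                                     
rmsprop       892  69.666667  139.333333
sgd          1399   5.000000   10.000000

10.0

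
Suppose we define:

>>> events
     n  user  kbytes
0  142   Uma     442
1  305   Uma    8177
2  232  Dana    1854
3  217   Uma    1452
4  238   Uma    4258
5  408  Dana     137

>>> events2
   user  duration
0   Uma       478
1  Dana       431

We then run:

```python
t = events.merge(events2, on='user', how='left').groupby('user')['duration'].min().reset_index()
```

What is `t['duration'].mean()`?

merge on 'user' (how='left') → 6 rows:
     n  user  kbytes  duration
0  142   Uma     442       478
1  305   Uma    8177       478
2  232  Dana    1854       431
3  217   Uma    1452       478
4  238   Uma    4258       478
5  408  Dana     137       431
group by user, min of duration:
user
Dana    431
Uma     478
Name: duration, dtype: int64
reset_index():
   user  duration
0  Dana       431
1   Uma       478
Then the mean of column 'duration': 454.5

454.5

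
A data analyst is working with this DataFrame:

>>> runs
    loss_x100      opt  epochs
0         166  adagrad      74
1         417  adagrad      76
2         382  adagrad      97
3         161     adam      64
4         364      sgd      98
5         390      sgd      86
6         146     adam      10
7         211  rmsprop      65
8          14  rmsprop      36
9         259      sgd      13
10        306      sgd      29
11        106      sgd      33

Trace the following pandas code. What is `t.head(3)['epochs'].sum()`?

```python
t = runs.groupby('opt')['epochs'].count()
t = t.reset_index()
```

7

group by opt, count of epochs:
opt
adagrad    3
adam       2
rmsprop    2
sgd        5
Name: epochs, dtype: int64
reset_index():
       opt  epochs
0  adagrad       3
1     adam       2
2  rmsprop       2
3      sgd       5
take first 3 rows:
       opt  epochs
0  adagrad       3
1     adam       2
2  rmsprop       2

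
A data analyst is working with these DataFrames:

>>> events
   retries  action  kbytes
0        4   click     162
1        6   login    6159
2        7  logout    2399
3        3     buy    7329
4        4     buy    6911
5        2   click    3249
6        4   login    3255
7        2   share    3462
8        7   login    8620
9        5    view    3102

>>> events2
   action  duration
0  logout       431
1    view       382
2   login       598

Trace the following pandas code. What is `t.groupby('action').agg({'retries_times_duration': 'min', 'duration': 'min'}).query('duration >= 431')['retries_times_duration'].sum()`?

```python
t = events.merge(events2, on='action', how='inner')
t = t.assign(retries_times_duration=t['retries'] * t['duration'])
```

5409

merge on 'action' (how='inner') → 5 rows:
   retries  action  kbytes  duration
0        6   login    6159       598
1        7  logout    2399       431
2        4   login    3255       598
3        7   login    8620       598
4        5    view    3102       382
add column retries_times_duration = t['retries'] * t['duration']:
   retries  action  kbytes  duration  retries_times_duration
0        6   login    6159       598                    3588
1        7  logout    2399       431                    3017
2        4   login    3255       598                    2392
3        7   login    8620       598                    4186
4        5    view    3102       382                    1910
group by action: min(retries_times_duration), min(duration):
        retries_times_duration  duration
action                                  
login                     2392       598
logout                    3017       431
view                      1910       382
filter rows where duration >= 431:
        retries_times_duration  duration
action                                  
login                     2392       598
logout                    3017       431
So sum() = 5409.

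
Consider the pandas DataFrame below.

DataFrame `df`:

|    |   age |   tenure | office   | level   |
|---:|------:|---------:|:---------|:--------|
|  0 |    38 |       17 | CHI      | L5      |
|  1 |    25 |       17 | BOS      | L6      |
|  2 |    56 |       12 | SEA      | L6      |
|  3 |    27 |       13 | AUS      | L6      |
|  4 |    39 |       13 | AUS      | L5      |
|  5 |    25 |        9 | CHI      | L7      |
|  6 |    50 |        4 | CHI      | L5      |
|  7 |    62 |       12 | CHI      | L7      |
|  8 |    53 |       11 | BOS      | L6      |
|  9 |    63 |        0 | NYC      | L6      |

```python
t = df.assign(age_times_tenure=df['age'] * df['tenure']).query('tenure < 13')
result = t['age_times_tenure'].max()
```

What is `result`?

add column age_times_tenure = df['age'] * df['tenure']:
   age  tenure office level  age_times_tenure
0   38      17    CHI    L5               646
1   25      17    BOS    L6               425
2   56      12    SEA    L6               672
3   27      13    AUS    L6               351
4   39      13    AUS    L5               507
5   25       9    CHI    L7               225
6   50       4    CHI    L5               200
7   62      12    CHI    L7               744
8   53      11    BOS    L6               583
9   63       0    NYC    L6                 0
filter rows where tenure < 13:
   age  tenure office level  age_times_tenure
2   56      12    SEA    L6               672
5   25       9    CHI    L7               225
6   50       4    CHI    L5               200
7   62      12    CHI    L7               744
8   53      11    BOS    L6               583
9   63       0    NYC    L6                 0
Finally, max of column 'age_times_tenure' = 744.

744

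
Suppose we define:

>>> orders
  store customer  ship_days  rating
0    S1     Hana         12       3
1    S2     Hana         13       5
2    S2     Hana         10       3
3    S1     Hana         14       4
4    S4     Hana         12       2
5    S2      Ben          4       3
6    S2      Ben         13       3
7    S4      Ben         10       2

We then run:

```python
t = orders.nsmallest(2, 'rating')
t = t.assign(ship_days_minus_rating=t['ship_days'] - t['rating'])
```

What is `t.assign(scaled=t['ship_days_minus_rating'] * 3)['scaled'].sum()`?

54

take 2 rows with smallest rating:
  store customer  ship_days  rating
4    S4     Hana         12       2
7    S4      Ben         10       2
add column ship_days_minus_rating = t['ship_days'] - t['rating']:
  store customer  ship_days  rating  ship_days_minus_rating
4    S4     Hana         12       2                      10
7    S4      Ben         10       2                       8
add column scaled = t['ship_days_minus_rating'] * 3:
  store customer  ship_days  rating  ship_days_minus_rating  scaled
4    S4     Hana         12       2                      10      30
7    S4      Ben         10       2                       8      24
Taking the sum of column 'scaled' gives 54.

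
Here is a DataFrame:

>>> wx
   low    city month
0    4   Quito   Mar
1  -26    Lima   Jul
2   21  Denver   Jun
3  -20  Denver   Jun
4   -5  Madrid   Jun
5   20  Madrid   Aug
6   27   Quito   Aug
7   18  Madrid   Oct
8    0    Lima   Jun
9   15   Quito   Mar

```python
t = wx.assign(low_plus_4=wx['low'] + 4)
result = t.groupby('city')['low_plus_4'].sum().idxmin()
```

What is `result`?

add column low_plus_4 = wx['low'] + 4:
   low    city month  low_plus_4
0    4   Quito   Mar           8
1  -26    Lima   Jul         -22
2   21  Denver   Jun          25
3  -20  Denver   Jun         -16
4   -5  Madrid   Jun          -1
5   20  Madrid   Aug          24
6   27   Quito   Aug          31
7   18  Madrid   Oct          22
8    0    Lima   Jun           4
9   15   Quito   Mar          19
group by city, sum of low_plus_4:
city
Denver     9
Lima     -18
Madrid    45
Quito     58
Name: low_plus_4, dtype: int64
label with the smallest value → Lima

Lima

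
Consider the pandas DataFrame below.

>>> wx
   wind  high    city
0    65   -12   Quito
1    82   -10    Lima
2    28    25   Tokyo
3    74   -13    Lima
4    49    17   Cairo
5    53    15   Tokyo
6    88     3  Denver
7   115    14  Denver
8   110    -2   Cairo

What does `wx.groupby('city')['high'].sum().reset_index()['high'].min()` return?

-23

group by city, sum of high:
city
Cairo     15
Denver    17
Lima     -23
Quito    -12
Tokyo     40
Name: high, dtype: int64
reset_index():
     city  high
0   Cairo    15
1  Denver    17
2    Lima   -23
3   Quito   -12
4   Tokyo    40
Reading off the min of column 'high', we get -23.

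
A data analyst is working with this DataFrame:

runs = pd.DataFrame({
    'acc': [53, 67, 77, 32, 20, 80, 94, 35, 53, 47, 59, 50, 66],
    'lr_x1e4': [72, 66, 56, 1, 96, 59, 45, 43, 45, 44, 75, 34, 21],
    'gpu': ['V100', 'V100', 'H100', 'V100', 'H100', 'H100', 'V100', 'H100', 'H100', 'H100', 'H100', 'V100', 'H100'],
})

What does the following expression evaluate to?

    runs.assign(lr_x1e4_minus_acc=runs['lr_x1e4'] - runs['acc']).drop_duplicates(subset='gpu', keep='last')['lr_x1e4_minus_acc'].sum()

-61

add column lr_x1e4_minus_acc = runs['lr_x1e4'] - runs['acc']:
    acc  lr_x1e4   gpu  lr_x1e4_minus_acc
0    53       72  V100                 19
1    67       66  V100                 -1
2    77       56  H100                -21
3    32        1  V100                -31
4    20       96  H100                 76
5    80       59  H100                -21
6    94       45  V100                -49
7    35       43  H100                  8
8    53       45  H100                 -8
9    47       44  H100                 -3
10   59       75  H100                 16
11   50       34  V100                -16
12   66       21  H100                -45
drop duplicate gpu (keep=last):
    acc  lr_x1e4   gpu  lr_x1e4_minus_acc
11   50       34  V100                -16
12   66       21  H100                -45
Taking the sum of column 'lr_x1e4_minus_acc' gives -61.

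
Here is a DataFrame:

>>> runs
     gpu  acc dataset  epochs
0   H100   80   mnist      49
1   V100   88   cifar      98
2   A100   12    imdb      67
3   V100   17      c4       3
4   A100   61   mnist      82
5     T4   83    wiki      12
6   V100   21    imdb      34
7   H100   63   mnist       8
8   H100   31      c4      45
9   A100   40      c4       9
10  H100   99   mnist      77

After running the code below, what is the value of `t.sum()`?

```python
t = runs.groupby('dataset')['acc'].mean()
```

292.583333333

group by dataset, mean of acc:
dataset
c4       29.333333
cifar    88.000000
imdb     16.500000
mnist    75.750000
wiki     83.000000
Name: acc, dtype: float64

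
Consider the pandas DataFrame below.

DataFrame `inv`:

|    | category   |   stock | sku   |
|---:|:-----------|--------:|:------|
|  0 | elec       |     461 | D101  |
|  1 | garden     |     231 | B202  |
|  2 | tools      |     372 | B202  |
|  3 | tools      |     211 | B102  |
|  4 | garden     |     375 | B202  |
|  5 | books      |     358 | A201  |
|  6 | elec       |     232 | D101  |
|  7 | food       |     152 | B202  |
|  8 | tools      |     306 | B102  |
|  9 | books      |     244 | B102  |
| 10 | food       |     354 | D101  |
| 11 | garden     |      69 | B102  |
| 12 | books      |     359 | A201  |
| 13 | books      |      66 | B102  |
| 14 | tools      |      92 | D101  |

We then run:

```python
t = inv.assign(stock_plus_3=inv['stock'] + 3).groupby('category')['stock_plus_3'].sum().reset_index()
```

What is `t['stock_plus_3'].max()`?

add column stock_plus_3 = inv['stock'] + 3:
   category  stock   sku  stock_plus_3
0      elec    461  D101           464
1    garden    231  B202           234
2     tools    372  B202           375
3     tools    211  B102           214
4    garden    375  B202           378
5     books    358  A201           361
6      elec    232  D101           235
7      food    152  B202           155
8     tools    306  B102           309
9     books    244  B102           247
10     food    354  D101           357
11   garden     69  B102            72
12    books    359  A201           362
13    books     66  B102            69
14    tools     92  D101            95
group by category, sum of stock_plus_3:
category
books     1039
elec       699
food       512
garden     684
tools      993
Name: stock_plus_3, dtype: int64
reset_index():
  category  stock_plus_3
0    books          1039
1     elec           699
2     food           512
3   garden           684
4    tools           993

1039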